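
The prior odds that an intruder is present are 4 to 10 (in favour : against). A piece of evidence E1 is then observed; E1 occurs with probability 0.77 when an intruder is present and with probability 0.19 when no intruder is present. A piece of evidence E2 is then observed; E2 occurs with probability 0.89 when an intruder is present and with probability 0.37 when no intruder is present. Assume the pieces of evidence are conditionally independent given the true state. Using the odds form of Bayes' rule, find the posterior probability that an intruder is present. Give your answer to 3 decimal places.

Posterior probability ≈ 0.796

Prior odds = 4/10 = 0.40000.
Likelihood ratio for E1 = 0.77/0.19 = 4.0526.
Likelihood ratio for E2 = 0.89/0.37 = 2.4054.
Posterior odds = prior odds × LR₁ × LR₂ = 3.8993.
Posterior probability = odds/(1+odds) = 3.8993/4.8993 = 0.796.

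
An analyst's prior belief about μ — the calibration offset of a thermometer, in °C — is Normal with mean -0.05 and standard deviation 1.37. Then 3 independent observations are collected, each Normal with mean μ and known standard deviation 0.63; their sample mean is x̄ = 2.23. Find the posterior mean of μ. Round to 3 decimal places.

Prior precision 1/τ₀² = 1/1.37² = 0.532793; data precision n/σ² = 3/0.63² = 7.55858.
Posterior precision = 0.532793 + 7.55858 = 8.09137.
Posterior mean = (0.532793·-0.05 + 7.55858·2.23) / 8.09137 = 2.080.

Posterior mean ≈ 2.080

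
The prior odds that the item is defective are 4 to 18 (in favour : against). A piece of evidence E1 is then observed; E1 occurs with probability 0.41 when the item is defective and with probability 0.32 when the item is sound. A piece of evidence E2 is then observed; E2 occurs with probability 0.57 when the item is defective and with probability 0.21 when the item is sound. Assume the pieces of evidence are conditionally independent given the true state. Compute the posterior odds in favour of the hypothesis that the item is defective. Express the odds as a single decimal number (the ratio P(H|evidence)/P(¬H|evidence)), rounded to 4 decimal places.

Posterior odds ≈ 0.7728

Prior odds = 4/18 = 0.22222. In log-odds, ln(0.22222) = -1.5041.
Add log likelihood ratios: ln(1.2812) + ln(2.7143) = 1.2464.
Posterior log-odds = -0.25771, so posterior odds = exp(-0.25771) = 0.77282.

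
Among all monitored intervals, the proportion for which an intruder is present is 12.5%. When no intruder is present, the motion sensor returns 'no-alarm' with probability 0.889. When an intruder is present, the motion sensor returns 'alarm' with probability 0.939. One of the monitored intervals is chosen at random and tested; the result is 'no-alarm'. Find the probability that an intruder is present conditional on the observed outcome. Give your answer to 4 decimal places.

P(H | E) ≈ 0.0097

Let H be the event that an intruder is present. P(H) = 0.125, so P(¬H) = 0.875. With E the 'no-alarm' result, P(E|H) = 0.061 and P(E|¬H) = 0.889.
P(E) = 0.061·0.125 + 0.889·0.875 = 0.0076250 + 0.77787 = 0.78550.
By Bayes' theorem, P(H|E) = 0.0076250 / 0.78550 = 0.0097.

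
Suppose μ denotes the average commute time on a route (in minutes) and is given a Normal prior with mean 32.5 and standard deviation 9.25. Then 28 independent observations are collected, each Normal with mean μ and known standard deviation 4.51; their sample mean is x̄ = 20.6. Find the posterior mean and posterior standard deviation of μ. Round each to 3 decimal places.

Posterior mean ≈ 20.700; posterior SD ≈ 0.849

Prior precision 1/τ₀² = 1/9.25² = 0.0116874; data precision n/σ² = 28/4.51² = 1.37659.
Posterior precision = 0.0116874 + 1.37659 = 1.38828, giving posterior SD = 1/√1.38828 = 0.849.
Posterior mean = (0.0116874·32.5 + 1.37659·20.6) / 1.38828 = 20.700.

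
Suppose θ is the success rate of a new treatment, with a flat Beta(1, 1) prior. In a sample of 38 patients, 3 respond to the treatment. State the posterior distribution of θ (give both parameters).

Posterior: Beta(4, 36)

The binomial likelihood is conjugate to the Beta prior: with 3 successes and 35 failures, the posterior is Beta(1+3, 1+35) = Beta(4, 36).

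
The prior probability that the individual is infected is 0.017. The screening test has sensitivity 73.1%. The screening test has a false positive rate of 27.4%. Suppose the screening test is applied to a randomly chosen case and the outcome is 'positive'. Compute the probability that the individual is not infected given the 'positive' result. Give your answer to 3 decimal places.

Write H for 'the individual is infected'. Prior odds H:¬H = 0.017/0.983 = 0.017294. For the 'positive' outcome, the likelihood ratio is 0.731/0.274 = 2.6679.
Posterior odds = 0.017294 × 2.6679 = 0.046138, so P(H|E) = 0.046138/(1+0.046138) = 0.044. Then P(¬H|E) = 1 − 0.044 = 0.956.

P(¬H | E) ≈ 0.956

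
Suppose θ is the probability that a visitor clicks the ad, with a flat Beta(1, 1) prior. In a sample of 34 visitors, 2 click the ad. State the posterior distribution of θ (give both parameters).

The binomial likelihood is conjugate to the Beta prior: with 2 successes and 32 failures, the posterior is Beta(1+2, 1+32) = Beta(3, 33).

Posterior: Beta(3, 33)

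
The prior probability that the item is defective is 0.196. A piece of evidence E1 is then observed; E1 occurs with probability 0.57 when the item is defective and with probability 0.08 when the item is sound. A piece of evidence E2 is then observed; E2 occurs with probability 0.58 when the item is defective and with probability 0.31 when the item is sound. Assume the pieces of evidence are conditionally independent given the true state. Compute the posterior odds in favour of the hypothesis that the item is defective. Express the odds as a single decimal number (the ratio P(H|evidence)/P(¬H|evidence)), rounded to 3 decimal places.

Posterior odds ≈ 3.250

Prior odds = 0.196/(1−0.196) = 0.24378. In log-odds, ln(0.24378) = -1.4115.
Add log likelihood ratios: ln(7.1250) + ln(1.8710) = 2.5901.
Posterior log-odds = 1.1786, so posterior odds = exp(1.1786) = 3.2498.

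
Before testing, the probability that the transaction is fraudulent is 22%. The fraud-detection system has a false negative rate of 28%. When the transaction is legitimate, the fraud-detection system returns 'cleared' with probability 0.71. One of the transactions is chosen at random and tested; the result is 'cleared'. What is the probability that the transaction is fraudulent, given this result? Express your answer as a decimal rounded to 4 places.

P(H | E) ≈ 0.1001

Let H be the event that the transaction is fraudulent. P(H) = 0.22, so P(¬H) = 0.78. With E the 'cleared' result, P(E|H) = 0.28 and P(E|¬H) = 0.71.
P(E) = 0.28·0.22 + 0.71·0.78 = 0.061600 + 0.55380 = 0.61540.
By Bayes' theorem, P(H|E) = 0.061600 / 0.61540 = 0.1001.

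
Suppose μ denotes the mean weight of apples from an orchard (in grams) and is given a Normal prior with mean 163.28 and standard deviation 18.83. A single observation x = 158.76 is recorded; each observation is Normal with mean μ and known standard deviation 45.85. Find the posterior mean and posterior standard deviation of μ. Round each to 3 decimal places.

With known σ, the Normal prior is conjugate. Weight on the data is w = (n/σ²)/(n/σ² + 1/τ₀²) = 0.00047569/(0.00047569+0.00282033) = 0.14432.
Posterior mean = w·x̄ + (1−w)·μ₀ = 0.14432·158.76 + 0.85568·163.28 = 162.628. Posterior variance = 1/(0.00047569+0.00282033) = 303.397, so SD = 17.418.

Posterior mean ≈ 162.628; posterior SD ≈ 17.418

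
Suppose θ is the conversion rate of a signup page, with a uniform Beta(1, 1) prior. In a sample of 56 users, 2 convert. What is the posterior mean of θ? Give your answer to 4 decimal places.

Observing 2 successes and 54 failures updates Beta(1, 1) by adding the success and failure counts to the two shape parameters: α = 1+2 = 3, β = 1+54 = 55.
E[θ | data] = 3/(3+55) = 0.0517.

Posterior mean ≈ 0.0517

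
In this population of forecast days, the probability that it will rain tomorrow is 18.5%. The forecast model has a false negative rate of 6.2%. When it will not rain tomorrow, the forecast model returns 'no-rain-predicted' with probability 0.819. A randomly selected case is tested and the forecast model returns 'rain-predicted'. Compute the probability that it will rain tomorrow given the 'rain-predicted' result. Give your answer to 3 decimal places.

Write H for 'it will rain tomorrow'. Prior odds H:¬H = 0.185/0.815 = 0.22699. For the 'rain-predicted' outcome, the likelihood ratio is 0.938/0.181 = 5.1823.
Posterior odds = 0.22699 × 5.1823 = 1.1764, so P(H|E) = 1.1764/(1+1.1764) = 0.541.

P(H | E) ≈ 0.541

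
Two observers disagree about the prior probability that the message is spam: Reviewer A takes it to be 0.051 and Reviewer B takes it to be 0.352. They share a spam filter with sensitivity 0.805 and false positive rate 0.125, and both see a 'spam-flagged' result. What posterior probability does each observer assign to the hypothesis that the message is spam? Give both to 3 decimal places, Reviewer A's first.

Reviewer A: 0.257; Reviewer B: 0.778

The likelihood ratio for a 'spam-flagged' result is 0.805/0.125 = 6.4400.
Reviewer A: prior odds 0.051/0.949 = 0.053741; posterior odds 0.34609; posterior probability 0.257.
Reviewer B: prior odds 0.352/0.648 = 0.54321; posterior odds 3.4983; posterior probability 0.778.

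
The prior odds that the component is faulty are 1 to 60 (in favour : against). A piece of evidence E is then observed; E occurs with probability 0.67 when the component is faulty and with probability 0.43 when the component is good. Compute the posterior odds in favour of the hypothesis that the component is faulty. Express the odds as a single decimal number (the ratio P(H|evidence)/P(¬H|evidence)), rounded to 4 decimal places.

Prior odds = 1/60 = 0.016667. In log-odds, ln(0.016667) = -4.0943.
Add log likelihood ratio: ln(1.5581) = 0.44349.
Posterior log-odds = -3.6509, so posterior odds = exp(-3.6509) = 0.025969.

Posterior odds ≈ 0.0260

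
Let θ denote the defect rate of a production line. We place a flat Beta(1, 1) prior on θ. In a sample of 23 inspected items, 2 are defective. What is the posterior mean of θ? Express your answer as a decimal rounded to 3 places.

Posterior mean ≈ 0.120

The binomial likelihood is conjugate to the Beta prior: with 2 successes and 21 failures, the posterior is Beta(1+2, 1+21) = Beta(3, 22).
E[θ | data] = 3/(3+22) = 0.120.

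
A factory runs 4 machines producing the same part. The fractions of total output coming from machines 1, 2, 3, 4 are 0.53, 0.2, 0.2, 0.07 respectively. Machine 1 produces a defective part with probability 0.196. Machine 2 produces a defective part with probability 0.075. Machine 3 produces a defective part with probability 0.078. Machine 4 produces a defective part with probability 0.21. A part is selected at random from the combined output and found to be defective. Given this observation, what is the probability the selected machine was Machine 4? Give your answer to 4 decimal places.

P(defective|M1) = 0.196; P(defective|M2) = 0.075; P(defective|M3) = 0.078; P(defective|M4) = 0.21.
Prior × likelihood for each source: 0.53·0.196=0.1039, 0.2·0.075=0.01500, 0.2·0.078=0.01560, 0.07·0.21=0.01470. Summing gives P(defective) = 0.14918.
P(Machine 4 | defective) = 0.01470 / 0.14918 = 0.0985.

Posterior probability ≈ 0.0985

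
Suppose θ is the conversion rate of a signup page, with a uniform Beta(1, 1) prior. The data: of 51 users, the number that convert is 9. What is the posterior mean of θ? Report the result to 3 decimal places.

Posterior mean ≈ 0.189

The binomial likelihood is conjugate to the Beta prior: with 9 successes and 42 failures, the posterior is Beta(1+9, 1+42) = Beta(10, 43).
Posterior mean = α/(α+β) = 10/53 = 0.189.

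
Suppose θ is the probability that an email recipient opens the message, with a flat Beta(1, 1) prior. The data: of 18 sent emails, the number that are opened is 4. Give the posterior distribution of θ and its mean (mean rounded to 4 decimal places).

Observing 4 successes and 14 failures updates Beta(1, 1) by adding the success and failure counts to the two shape parameters: α = 1+4 = 5, β = 1+14 = 15.
Posterior mean = α/(α+β) = 5/20 = 0.2500.

Posterior: Beta(5, 15); mean ≈ 0.2500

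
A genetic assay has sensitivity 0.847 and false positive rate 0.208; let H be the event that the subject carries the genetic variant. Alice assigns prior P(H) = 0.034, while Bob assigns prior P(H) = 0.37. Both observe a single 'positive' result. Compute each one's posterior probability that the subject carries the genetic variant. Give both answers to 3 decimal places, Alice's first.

The likelihood ratio for a 'positive' result is 0.847/0.208 = 4.0721.
Alice: prior odds 0.034/0.966 = 0.035197; posterior odds 0.14332; posterior probability 0.125.
Bob: prior odds 0.37/0.63 = 0.58730; posterior odds 2.3916; posterior probability 0.705.

Alice: 0.125; Bob: 0.705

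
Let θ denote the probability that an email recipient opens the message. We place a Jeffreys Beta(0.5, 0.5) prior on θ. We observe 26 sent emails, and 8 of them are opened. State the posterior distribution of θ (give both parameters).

The binomial likelihood is conjugate to the Beta prior: with 8 successes and 18 failures, the posterior is Beta(0.5+8, 0.5+18) = Beta(8.5, 18.5).

Posterior: Beta(8.5, 18.5)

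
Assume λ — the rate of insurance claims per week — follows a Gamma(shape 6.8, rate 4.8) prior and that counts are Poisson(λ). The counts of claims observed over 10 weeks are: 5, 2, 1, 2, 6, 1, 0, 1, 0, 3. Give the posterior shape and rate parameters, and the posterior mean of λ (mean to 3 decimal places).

Total count ∑xᵢ = 21 over n = 10 weeks.
Gamma is conjugate to the Poisson likelihood: posterior is Gamma(shape = 6.8+21 = 27.8, rate = 4.8+10 = 14.8).
Posterior mean = shape/rate = 27.8/14.8 = 1.878.

Posterior: Gamma(shape=27.8, rate=14.8); mean ≈ 1.878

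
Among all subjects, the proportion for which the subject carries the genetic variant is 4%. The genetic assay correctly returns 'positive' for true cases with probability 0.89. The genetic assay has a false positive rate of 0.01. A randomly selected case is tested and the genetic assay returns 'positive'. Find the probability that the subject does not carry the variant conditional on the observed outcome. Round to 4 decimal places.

Let H be the event that the subject carries the genetic variant. P(H) = 0.04, so P(¬H) = 0.96. With E the 'positive' result, P(E|H) = 0.89 and P(E|¬H) = 0.01.
P(E) = 0.89·0.04 + 0.01·0.96 = 0.035600 + 0.0096000 = 0.045200.
By Bayes' theorem, P(H|E) = 0.035600 / 0.045200 = 0.7876. Hence P(¬H|E) = 1 − 0.7876 = 0.2124.

P(¬H | E) ≈ 0.2124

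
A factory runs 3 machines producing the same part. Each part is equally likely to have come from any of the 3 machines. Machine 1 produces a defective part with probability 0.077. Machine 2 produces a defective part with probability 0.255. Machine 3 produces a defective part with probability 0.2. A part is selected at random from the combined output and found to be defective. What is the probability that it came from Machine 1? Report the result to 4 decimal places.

Posterior probability ≈ 0.1447

P(defective|M1) = 0.077; P(defective|M2) = 0.255; P(defective|M3) = 0.2.
Prior × likelihood for each source: 0.333333·0.077=0.02567, 0.333333·0.255=0.08500, 0.333333·0.2=0.06667. Summing gives P(defective) = 0.17733.
P(Machine 1 | defective) = 0.02567 / 0.17733 = 0.1447.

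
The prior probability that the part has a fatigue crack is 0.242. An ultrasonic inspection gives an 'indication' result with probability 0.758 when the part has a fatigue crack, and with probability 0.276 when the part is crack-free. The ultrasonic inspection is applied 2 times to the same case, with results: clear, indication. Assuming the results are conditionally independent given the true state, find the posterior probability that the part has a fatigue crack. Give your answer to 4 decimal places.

Posterior P(H) ≈ 0.2267

With H the event that the part has a fatigue crack, the joint likelihood of the observed sequence is P(data|H) = 0.242·0.758 = 0.18344 and P(data|¬H) = 0.724·0.276 = 0.19982.
Bayes: P(H|data) = 0.242·0.18344 / (0.242·0.18344 + 0.758·0.19982) = 0.044392/0.19586 = 0.2267.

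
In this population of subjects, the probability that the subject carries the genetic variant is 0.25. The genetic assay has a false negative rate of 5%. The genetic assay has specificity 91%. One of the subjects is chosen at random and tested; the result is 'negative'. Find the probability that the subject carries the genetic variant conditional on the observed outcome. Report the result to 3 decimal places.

P(H | E) ≈ 0.018

Write H for 'the subject carries the genetic variant'. Prior odds H:¬H = 0.25/0.75 = 0.33333. For the 'negative' outcome, the likelihood ratio is 0.05/0.91 = 0.054945.
Posterior odds = 0.33333 × 0.054945 = 0.018315, so P(H|E) = 0.018315/(1+0.018315) = 0.018.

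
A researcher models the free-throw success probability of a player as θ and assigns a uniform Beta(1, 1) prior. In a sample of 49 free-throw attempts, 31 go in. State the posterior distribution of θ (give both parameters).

Posterior: Beta(32, 19)

Observing 31 successes and 18 failures updates Beta(1, 1) by adding the success and failure counts to the two shape parameters: α = 1+31 = 32, β = 1+18 = 19.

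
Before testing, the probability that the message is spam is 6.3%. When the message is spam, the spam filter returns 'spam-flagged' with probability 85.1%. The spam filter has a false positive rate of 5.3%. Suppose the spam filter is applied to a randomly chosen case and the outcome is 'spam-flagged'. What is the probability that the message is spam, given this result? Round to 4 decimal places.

Let H be the event that the message is spam. P(H) = 0.063, so P(¬H) = 0.937. With E the 'spam-flagged' result, P(E|H) = 0.851 and P(E|¬H) = 0.053.
P(E) = 0.851·0.063 + 0.053·0.937 = 0.053613 + 0.049661 = 0.10327.
By Bayes' theorem, P(H|E) = 0.053613 / 0.10327 = 0.5191.

P(H | E) ≈ 0.5191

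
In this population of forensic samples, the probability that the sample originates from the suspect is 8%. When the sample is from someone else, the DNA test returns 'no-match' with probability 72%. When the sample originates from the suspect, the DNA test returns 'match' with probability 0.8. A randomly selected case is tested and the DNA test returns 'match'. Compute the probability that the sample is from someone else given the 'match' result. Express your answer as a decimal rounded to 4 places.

P(¬H | E) ≈ 0.8010

Write H for 'the sample originates from the suspect'. Prior odds H:¬H = 0.08/0.92 = 0.086957. For the 'match' outcome, the likelihood ratio is 0.8/0.28 = 2.8571.
Posterior odds = 0.086957 × 2.8571 = 0.24845, so P(H|E) = 0.24845/(1+0.24845) = 0.1990. Then P(¬H|E) = 1 − 0.1990 = 0.8010.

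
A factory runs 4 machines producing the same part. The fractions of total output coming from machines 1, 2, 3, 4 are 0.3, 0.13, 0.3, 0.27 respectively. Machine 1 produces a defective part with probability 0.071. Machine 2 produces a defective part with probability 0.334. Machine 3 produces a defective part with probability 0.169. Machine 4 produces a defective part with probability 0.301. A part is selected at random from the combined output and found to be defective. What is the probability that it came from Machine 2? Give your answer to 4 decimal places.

Posterior probability ≈ 0.2208

Tabulate prior·likelihood by source: [1] prior 0.3, lik 0.071, product 0.02130; [2] prior 0.13, lik 0.334, product 0.04342; [3] prior 0.3, lik 0.169, product 0.05070; [4] prior 0.27, lik 0.301, product 0.08127.
Normalizing constant = 0.19669; the posterior for Machine 2 is its product over the sum, 0.04342/0.19669 = 0.2208.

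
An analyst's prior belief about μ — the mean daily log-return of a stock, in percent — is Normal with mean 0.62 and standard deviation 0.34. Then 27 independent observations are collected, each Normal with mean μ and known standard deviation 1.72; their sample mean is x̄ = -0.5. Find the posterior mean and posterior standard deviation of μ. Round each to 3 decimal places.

Posterior mean ≈ 0.045; posterior SD ≈ 0.237

Prior precision 1/τ₀² = 1/0.34² = 8.65052; data precision n/σ² = 27/1.72² = 9.12655.
Posterior precision = 8.65052 + 9.12655 = 17.7771, giving posterior SD = 1/√17.7771 = 0.237.
Posterior mean = (8.65052·0.62 + 9.12655·-0.5) / 17.7771 = 0.045.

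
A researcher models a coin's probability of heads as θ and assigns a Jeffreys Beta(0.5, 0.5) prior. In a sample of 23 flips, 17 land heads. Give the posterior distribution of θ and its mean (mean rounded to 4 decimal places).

Posterior: Beta(17.5, 6.5); mean ≈ 0.7292

The binomial likelihood is conjugate to the Beta prior: with 17 successes and 6 failures, the posterior is Beta(0.5+17, 0.5+6) = Beta(17.5, 6.5).
Posterior mean = α/(α+β) = 17.5/24 = 0.7292.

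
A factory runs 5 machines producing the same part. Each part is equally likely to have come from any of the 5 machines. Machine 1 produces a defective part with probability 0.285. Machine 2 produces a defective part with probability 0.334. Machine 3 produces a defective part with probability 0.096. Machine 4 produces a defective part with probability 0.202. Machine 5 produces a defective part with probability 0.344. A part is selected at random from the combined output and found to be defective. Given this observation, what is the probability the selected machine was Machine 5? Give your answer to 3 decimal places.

Posterior probability ≈ 0.273

P(defective|M1) = 0.285; P(defective|M2) = 0.334; P(defective|M3) = 0.096; P(defective|M4) = 0.202; P(defective|M5) = 0.344.
Prior × likelihood for each source: 0.2·0.285=0.05700, 0.2·0.334=0.06680, 0.2·0.096=0.01920, 0.2·0.202=0.04040, 0.2·0.344=0.06880. Summing gives P(defective) = 0.25220.
P(Machine 5 | defective) = 0.06880 / 0.25220 = 0.273.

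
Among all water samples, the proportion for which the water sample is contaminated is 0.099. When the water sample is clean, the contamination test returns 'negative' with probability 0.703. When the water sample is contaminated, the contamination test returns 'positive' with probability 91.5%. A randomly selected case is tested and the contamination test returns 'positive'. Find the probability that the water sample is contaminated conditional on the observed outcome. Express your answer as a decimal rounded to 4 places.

P(H | E) ≈ 0.2529

Write H for 'the water sample is contaminated'. Prior odds H:¬H = 0.099/0.901 = 0.10988. For the 'positive' outcome, the likelihood ratio is 0.915/0.297 = 3.0808.
Posterior odds = 0.10988 × 3.0808 = 0.33851, so P(H|E) = 0.33851/(1+0.33851) = 0.2529.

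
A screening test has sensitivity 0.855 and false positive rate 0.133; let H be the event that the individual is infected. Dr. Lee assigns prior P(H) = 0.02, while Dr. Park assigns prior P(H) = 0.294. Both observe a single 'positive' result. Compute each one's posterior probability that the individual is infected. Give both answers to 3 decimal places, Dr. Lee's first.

Dr. Lee: 0.116; Dr. Park: 0.728

The likelihood ratio for a 'positive' result is 0.855/0.133 = 6.4286.
Dr. Lee: prior odds 0.02/0.98 = 0.020408; posterior odds 0.13120; posterior probability 0.116.
Dr. Park: prior odds 0.294/0.706 = 0.41643; posterior odds 2.6771; posterior probability 0.728.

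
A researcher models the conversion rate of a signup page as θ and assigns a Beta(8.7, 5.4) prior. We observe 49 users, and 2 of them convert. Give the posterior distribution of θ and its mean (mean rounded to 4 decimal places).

The binomial likelihood is conjugate to the Beta prior: with 2 successes and 47 failures, the posterior is Beta(8.7+2, 5.4+47) = Beta(10.7, 52.4).
Posterior mean = α/(α+β) = 10.7/63.1 = 0.1696.

Posterior: Beta(10.7, 52.4); mean ≈ 0.1696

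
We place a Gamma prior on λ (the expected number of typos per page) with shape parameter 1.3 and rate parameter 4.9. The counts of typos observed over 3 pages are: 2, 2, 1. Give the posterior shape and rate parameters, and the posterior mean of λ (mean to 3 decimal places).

Posterior: Gamma(shape=6.3, rate=7.9); mean ≈ 0.797

Total count ∑xᵢ = 5 over n = 3 pages.
Gamma is conjugate to the Poisson likelihood: posterior is Gamma(shape = 1.3+5 = 6.3, rate = 4.9+3 = 7.9).
Posterior mean = shape/rate = 6.3/7.9 = 0.797.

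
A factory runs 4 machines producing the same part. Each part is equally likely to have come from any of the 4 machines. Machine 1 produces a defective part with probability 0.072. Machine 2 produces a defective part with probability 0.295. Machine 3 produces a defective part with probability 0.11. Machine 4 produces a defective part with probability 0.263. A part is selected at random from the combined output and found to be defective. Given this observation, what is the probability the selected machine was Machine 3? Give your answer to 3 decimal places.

Tabulate prior·likelihood by source: [1] prior 0.25, lik 0.072, product 0.01800; [2] prior 0.25, lik 0.295, product 0.07375; [3] prior 0.25, lik 0.11, product 0.02750; [4] prior 0.25, lik 0.263, product 0.06575.
Normalizing constant = 0.18500; the posterior for Machine 3 is its product over the sum, 0.02750/0.18500 = 0.149.

Posterior probability ≈ 0.149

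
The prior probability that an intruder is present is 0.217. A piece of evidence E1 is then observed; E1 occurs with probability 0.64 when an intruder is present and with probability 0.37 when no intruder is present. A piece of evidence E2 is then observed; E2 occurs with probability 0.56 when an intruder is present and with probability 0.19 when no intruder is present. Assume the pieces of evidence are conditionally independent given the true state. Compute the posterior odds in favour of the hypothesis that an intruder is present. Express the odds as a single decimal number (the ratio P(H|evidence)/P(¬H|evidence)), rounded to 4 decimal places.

Posterior odds ≈ 1.4129

Prior odds = 0.217/(1−0.217) = 0.27714.
Likelihood ratio for E1 = 0.64/0.37 = 1.7297.
Likelihood ratio for E2 = 0.56/0.19 = 2.9474.
Posterior odds = prior odds × LR₁ × LR₂ = 1.4129.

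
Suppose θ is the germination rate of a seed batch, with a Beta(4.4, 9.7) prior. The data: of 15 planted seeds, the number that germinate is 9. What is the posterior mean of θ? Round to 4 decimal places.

Observing 9 successes and 6 failures updates Beta(4.4, 9.7) by adding the success and failure counts to the two shape parameters: α = 4.4+9 = 13.4, β = 9.7+6 = 15.7.
Posterior mean = α/(α+β) = 13.4/29.1 = 0.4605.

Posterior mean ≈ 0.4605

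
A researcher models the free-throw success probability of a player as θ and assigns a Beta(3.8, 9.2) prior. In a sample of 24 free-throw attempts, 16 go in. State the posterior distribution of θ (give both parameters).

The binomial likelihood is conjugate to the Beta prior: with 16 successes and 8 failures, the posterior is Beta(3.8+16, 9.2+8) = Beta(19.8, 17.2).

Posterior: Beta(19.8, 17.2)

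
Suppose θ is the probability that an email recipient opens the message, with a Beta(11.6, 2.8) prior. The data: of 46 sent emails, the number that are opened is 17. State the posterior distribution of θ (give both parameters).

The binomial likelihood is conjugate to the Beta prior: with 17 successes and 29 failures, the posterior is Beta(11.6+17, 2.8+29) = Beta(28.6, 31.8).

Posterior: Beta(28.6, 31.8)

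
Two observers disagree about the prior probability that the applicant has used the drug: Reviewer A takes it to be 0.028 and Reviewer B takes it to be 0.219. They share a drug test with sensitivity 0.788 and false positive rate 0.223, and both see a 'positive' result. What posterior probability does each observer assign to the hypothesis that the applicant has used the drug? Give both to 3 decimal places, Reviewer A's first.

Reviewer A: 0.092; Reviewer B: 0.498

P('+'|H) = 0.788, P('+'|¬H) = 0.223.
Reviewer A: numerator 0.788·0.028 = 0.022064; evidence = 0.022064+0.223·0.972 = 0.23882; posterior = 0.092.
Reviewer B: numerator 0.788·0.219 = 0.17257; evidence = 0.17257+0.223·0.781 = 0.34674; posterior = 0.498.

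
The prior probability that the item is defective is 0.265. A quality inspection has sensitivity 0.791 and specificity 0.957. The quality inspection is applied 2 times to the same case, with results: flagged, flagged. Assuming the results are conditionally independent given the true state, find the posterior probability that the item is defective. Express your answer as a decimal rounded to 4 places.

With H the event that the item is defective, the joint likelihood of the observed sequence is P(data|H) = 0.791·0.791 = 0.62568 and P(data|¬H) = 0.043·0.043 = 0.0018490.
Bayes: P(H|data) = 0.265·0.62568 / (0.265·0.62568 + 0.735·0.0018490) = 0.16581/0.16716 = 0.9919.

Posterior P(H) ≈ 0.9919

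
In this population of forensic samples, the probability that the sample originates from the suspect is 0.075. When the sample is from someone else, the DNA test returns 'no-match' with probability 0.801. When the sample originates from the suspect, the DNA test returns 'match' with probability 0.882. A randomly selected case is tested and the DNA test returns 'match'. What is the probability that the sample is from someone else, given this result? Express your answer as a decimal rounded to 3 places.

Let H be the event that the sample originates from the suspect. P(H) = 0.075, so P(¬H) = 0.925. With E the 'match' result, P(E|H) = 0.882 and P(E|¬H) = 0.199.
P(E) = 0.882·0.075 + 0.199·0.925 = 0.066150 + 0.18408 = 0.25023.
By Bayes' theorem, P(H|E) = 0.066150 / 0.25023 = 0.264. Hence P(¬H|E) = 1 − 0.264 = 0.736.

P(¬H | E) ≈ 0.736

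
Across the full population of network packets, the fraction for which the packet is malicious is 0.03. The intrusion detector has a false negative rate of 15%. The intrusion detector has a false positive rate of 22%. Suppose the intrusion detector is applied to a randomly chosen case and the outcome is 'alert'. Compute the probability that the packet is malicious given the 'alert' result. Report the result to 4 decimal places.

Let H be the event that the packet is malicious. P(H) = 0.03, so P(¬H) = 0.97. With E the 'alert' result, P(E|H) = 0.85 and P(E|¬H) = 0.22.
P(E) = 0.85·0.03 + 0.22·0.97 = 0.025500 + 0.21340 = 0.23890.
By Bayes' theorem, P(H|E) = 0.025500 / 0.23890 = 0.1067.

P(H | E) ≈ 0.1067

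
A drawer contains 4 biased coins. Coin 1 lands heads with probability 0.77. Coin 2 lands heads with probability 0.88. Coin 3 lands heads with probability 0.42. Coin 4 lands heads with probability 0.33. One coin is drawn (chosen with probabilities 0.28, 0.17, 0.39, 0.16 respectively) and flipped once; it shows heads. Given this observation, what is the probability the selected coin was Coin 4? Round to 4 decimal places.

Tabulate prior·likelihood by source: [1] prior 0.28, lik 0.77, product 0.2156; [2] prior 0.17, lik 0.88, product 0.1496; [3] prior 0.39, lik 0.42, product 0.1638; [4] prior 0.16, lik 0.33, product 0.05280.
Normalizing constant = 0.58180; the posterior for Coin 4 is its product over the sum, 0.05280/0.58180 = 0.0908.

Posterior probability ≈ 0.0908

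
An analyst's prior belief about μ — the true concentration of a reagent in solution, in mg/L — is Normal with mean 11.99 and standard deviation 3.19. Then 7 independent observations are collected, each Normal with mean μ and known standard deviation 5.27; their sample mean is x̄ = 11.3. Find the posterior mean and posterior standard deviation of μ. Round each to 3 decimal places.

Prior precision 1/τ₀² = 1/3.19² = 0.0982695; data precision n/σ² = 7/5.27² = 0.252044.
Posterior precision = 0.0982695 + 0.252044 = 0.350314, giving posterior SD = 1/√0.350314 = 1.690.
Posterior mean = (0.0982695·11.99 + 0.252044·11.3) / 0.350314 = 11.494.

Posterior mean ≈ 11.494; posterior SD ≈ 1.690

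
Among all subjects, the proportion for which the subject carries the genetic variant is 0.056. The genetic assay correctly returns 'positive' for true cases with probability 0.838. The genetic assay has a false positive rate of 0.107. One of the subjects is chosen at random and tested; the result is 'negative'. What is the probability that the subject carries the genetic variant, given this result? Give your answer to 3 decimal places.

P(H | E) ≈ 0.011

Write H for 'the subject carries the genetic variant'. Prior odds H:¬H = 0.056/0.944 = 0.059322. For the 'negative' outcome, the likelihood ratio is 0.162/0.893 = 0.18141.
Posterior odds = 0.059322 × 0.18141 = 0.010762, so P(H|E) = 0.010762/(1+0.010762) = 0.011.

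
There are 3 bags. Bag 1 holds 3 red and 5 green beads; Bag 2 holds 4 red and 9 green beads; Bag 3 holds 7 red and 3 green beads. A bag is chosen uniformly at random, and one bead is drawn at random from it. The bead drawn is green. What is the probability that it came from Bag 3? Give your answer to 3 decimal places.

Tabulate prior·likelihood by source: [1] prior 0.333333, lik 0.625, product 0.2083; [2] prior 0.333333, lik 0.6923, product 0.2308; [3] prior 0.333333, lik 0.3, product 0.1000.
Normalizing constant = 0.53910; the posterior for Bag 3 is its product over the sum, 0.1000/0.53910 = 0.185.

Posterior probability ≈ 0.185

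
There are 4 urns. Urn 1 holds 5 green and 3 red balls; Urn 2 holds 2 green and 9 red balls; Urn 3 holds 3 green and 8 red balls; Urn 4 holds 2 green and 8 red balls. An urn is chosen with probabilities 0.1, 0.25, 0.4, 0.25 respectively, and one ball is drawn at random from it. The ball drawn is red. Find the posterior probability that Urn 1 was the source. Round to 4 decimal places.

Posterior probability ≈ 0.0512

Tabulate prior·likelihood by source: [1] prior 0.1, lik 0.375, product 0.03750; [2] prior 0.25, lik 0.8182, product 0.2045; [3] prior 0.4, lik 0.7273, product 0.2909; [4] prior 0.25, lik 0.8, product 0.2000.
Normalizing constant = 0.73295; the posterior for Urn 1 is its product over the sum, 0.03750/0.73295 = 0.0512.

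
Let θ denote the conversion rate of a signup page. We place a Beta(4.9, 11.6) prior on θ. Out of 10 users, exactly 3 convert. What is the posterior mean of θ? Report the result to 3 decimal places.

Posterior mean ≈ 0.298

The binomial likelihood is conjugate to the Beta prior: with 3 successes and 7 failures, the posterior is Beta(4.9+3, 11.6+7) = Beta(7.9, 18.6).
Posterior mean = α/(α+β) = 7.9/26.5 = 0.298.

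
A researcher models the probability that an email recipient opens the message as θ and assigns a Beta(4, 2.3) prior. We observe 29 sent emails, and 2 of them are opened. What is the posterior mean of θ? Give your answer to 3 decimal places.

Observing 2 successes and 27 failures updates Beta(4, 2.3) by adding the success and failure counts to the two shape parameters: α = 4+2 = 6, β = 2.3+27 = 29.3.
E[θ | data] = 6/(6+29.3) = 0.170.

Posterior mean ≈ 0.170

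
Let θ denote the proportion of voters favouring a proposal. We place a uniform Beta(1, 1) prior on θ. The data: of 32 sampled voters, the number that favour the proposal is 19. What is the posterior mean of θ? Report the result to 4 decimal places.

Observing 19 successes and 13 failures updates Beta(1, 1) by adding the success and failure counts to the two shape parameters: α = 1+19 = 20, β = 1+13 = 14.
E[θ | data] = 20/(20+14) = 0.5882.

Posterior mean ≈ 0.5882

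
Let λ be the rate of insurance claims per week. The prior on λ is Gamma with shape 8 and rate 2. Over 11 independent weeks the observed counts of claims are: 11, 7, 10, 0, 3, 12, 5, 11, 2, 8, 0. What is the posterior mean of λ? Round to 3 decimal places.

Posterior mean ≈ 5.923

The Poisson likelihood adds the total count to the shape and the number of exposure periods to the rate. Here ∑xᵢ = 69 and n = 11, so shape 8→77 and rate 2→13.
E[λ | data] = 77/13 = 5.923.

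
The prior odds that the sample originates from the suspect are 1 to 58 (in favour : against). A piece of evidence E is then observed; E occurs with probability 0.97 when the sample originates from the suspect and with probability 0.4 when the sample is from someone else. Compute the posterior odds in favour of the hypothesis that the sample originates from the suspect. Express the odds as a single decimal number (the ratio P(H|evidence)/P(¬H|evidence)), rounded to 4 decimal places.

Prior odds = 1/58 = 0.017241. In log-odds, ln(0.017241) = -4.0604.
Add log likelihood ratio: ln(2.4250) = 0.88583.
Posterior log-odds = -3.1746, so posterior odds = exp(-3.1746) = 0.041810.

Posterior odds ≈ 0.0418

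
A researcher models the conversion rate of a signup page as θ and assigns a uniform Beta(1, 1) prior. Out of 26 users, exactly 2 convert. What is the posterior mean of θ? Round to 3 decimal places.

Posterior mean ≈ 0.107

The binomial likelihood is conjugate to the Beta prior: with 2 successes and 24 failures, the posterior is Beta(1+2, 1+24) = Beta(3, 25).
E[θ | data] = 3/(3+25) = 0.107.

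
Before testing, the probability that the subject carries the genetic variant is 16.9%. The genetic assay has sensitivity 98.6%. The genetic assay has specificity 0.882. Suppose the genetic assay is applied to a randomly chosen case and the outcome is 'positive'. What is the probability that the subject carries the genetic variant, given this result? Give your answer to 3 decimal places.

Write H for 'the subject carries the genetic variant'. Prior odds H:¬H = 0.169/0.831 = 0.20337. For the 'positive' outcome, the likelihood ratio is 0.986/0.118 = 8.3559.
Posterior odds = 0.20337 × 8.3559 = 1.6993, so P(H|E) = 1.6993/(1+1.6993) = 0.630.

P(H | E) ≈ 0.630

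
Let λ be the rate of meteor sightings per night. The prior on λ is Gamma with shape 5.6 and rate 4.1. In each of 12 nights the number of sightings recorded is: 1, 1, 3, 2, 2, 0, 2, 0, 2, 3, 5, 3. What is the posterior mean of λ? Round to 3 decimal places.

The Poisson likelihood adds the total count to the shape and the number of exposure periods to the rate. Here ∑xᵢ = 24 and n = 12, so shape 5.6→29.6 and rate 4.1→16.1.
E[λ | data] = 29.6/16.1 = 1.839.

Posterior mean ≈ 1.839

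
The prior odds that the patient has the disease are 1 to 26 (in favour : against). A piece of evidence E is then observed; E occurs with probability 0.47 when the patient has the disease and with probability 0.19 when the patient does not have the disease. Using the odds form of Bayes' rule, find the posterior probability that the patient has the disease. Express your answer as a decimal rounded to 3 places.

Posterior probability ≈ 0.087

Prior odds = 1/26 = 0.038462. In log-odds, ln(0.038462) = -3.2581.
Add log likelihood ratio: ln(2.4737) = 0.90571.
Posterior log-odds = -2.3524, so posterior odds = exp(-2.3524) = 0.095142. Converting, P(H|E) = 0.095142/1.0951 = 0.087.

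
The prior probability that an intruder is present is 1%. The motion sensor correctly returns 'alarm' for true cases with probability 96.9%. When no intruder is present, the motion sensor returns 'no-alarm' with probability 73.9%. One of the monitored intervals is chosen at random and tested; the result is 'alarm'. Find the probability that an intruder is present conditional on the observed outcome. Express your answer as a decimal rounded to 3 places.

Write H for 'an intruder is present'. Prior odds H:¬H = 0.01/0.99 = 0.010101. For the 'alarm' outcome, the likelihood ratio is 0.969/0.261 = 3.7126.
Posterior odds = 0.010101 × 3.7126 = 0.037501, so P(H|E) = 0.037501/(1+0.037501) = 0.036.

P(H | E) ≈ 0.036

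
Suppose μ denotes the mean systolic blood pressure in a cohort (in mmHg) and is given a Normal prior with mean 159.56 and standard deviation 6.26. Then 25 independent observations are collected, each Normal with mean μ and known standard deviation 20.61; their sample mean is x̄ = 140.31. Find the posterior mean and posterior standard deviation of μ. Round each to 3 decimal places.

Prior precision 1/τ₀² = 1/6.26² = 0.0255183; data precision n/σ² = 25/20.61² = 0.0588551.
Posterior precision = 0.0255183 + 0.0588551 = 0.0843734, giving posterior SD = 1/√0.0843734 = 3.443.
Posterior mean = (0.0255183·159.56 + 0.0588551·140.31) / 0.0843734 = 146.132.

Posterior mean ≈ 146.132; posterior SD ≈ 3.443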